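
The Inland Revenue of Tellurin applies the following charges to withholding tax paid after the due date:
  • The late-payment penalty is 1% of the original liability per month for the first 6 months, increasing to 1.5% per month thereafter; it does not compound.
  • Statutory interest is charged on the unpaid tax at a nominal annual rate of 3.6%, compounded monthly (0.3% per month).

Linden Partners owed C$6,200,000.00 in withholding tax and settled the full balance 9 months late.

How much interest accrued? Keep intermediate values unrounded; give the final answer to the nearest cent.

C$169,422.93

Interest: C$6,200,000.00 × ((1 + 0.003)^9 − 1) = C$6,200,000.00 × 0.0273263… = C$169,422.9251…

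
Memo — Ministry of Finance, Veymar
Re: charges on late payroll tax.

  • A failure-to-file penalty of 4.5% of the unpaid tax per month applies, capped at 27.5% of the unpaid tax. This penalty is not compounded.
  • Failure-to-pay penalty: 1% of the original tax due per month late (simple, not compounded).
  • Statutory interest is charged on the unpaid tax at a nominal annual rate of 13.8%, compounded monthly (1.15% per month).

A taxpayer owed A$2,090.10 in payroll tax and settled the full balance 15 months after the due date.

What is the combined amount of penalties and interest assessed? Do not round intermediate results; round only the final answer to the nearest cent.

Failure-to-file: 15 × 4.5% × A$2,090.10 = A$1,410.82…, capped at 27.5% × A$2,090.10 = A$574.78…
Failure-to-pay penalty = 1% × A$2,090.10 × 15 mo = A$313.52…
Interest: A$2,090.10 × ((1 + 0.0115)^15 − 1) = A$2,090.10 × 0.1871027… = A$391.0634…
Penalties + interest = A$888.2925 + A$391.0634… = A$1,279.36

A$1,279.36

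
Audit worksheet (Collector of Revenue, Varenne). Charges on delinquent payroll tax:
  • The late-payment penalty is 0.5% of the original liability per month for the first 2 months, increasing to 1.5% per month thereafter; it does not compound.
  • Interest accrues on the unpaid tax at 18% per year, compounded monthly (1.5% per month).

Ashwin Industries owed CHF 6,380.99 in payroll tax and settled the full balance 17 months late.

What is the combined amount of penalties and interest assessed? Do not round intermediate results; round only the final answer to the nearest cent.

CHF 3,337.39

Penalty, months 1–2: 2 × 0.5% × CHF 6,380.99 = CHF 63.81…
Penalty, months 3–17: 15 × 1.5% × CHF 6,380.99 = CHF 1,435.72…
Interest: CHF 6,380.99 × ((1 + 0.015)^17 − 1) = CHF 6,380.99 × 0.2880203… = CHF 1,837.8549…
Penalties + interest = CHF 1,499.5327… + CHF 1,837.8549… = CHF 3,337.39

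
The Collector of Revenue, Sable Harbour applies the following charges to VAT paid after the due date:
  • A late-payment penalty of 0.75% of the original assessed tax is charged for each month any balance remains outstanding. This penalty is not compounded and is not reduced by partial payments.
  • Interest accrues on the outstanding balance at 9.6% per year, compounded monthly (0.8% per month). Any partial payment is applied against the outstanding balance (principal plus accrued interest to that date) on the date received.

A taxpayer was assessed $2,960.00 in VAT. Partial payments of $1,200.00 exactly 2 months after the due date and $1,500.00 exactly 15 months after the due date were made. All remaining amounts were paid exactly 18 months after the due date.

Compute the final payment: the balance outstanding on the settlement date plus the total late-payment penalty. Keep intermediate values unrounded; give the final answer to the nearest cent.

$916.64

Balance at month 2: $2,960.0000 × (1 + 0.008)^2 = $3,007.5494…
After $1,200.00 payment: $3,007.5494… − $1,200.00 = $1,807.5494…
Balance at month 15: $1,807.5494… × (1 + 0.008)^13 = $2,004.8279…
After $1,500.00 payment: $2,004.8279… − $1,500.00 = $504.8279…
Balance at month 18: $504.8279… × (1 + 0.008)^3 = $517.0410…
Penalty: 18 × 0.75% × $2,960.00 = $399.60
Final settlement = outstanding balance + penalty = $517.0410… + $399.60 = $916.64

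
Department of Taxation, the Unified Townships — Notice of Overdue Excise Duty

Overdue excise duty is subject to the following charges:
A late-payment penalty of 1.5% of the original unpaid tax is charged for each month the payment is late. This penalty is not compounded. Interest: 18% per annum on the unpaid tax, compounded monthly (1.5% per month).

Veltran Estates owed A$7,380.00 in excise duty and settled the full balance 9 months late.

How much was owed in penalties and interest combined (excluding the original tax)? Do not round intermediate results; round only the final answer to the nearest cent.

Late-payment penalty: 9 × 1.5% × A$7,380.00 = A$996.30
Interest: A$7,380.00 × ((1 + 0.015)^9 − 1) = A$7,380.00 × 0.1433900… = A$1,058.2180…
Penalties + interest = A$996.3000 + A$1,058.2180… = A$2,054.52

A$2,054.52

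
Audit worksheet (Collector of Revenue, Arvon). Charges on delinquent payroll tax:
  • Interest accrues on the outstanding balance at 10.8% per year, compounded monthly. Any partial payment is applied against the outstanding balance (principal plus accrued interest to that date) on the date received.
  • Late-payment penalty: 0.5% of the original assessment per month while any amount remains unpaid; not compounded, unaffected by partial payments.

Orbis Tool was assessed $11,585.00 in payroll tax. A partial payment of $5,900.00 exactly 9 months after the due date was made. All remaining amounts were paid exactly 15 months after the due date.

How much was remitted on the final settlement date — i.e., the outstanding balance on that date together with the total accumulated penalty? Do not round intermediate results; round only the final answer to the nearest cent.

$7,894.47

Monthly rate = 10.8% ÷ 12 = 0.9%
Balance at month 9: $11,585.0000 × (1 + 0.009)^9 = $12,557.8859…
After $5,900.00 payment: $12,557.8859… − $5,900.00 = $6,657.8859…
Balance at month 15: $6,657.8859… × (1 + 0.009)^6 = $7,025.5988…
Penalty: 15 × 0.5% × $11,585.00 = $868.88…
Final settlement = outstanding balance + penalty = $7,025.5988… + $868.88… = $7,894.47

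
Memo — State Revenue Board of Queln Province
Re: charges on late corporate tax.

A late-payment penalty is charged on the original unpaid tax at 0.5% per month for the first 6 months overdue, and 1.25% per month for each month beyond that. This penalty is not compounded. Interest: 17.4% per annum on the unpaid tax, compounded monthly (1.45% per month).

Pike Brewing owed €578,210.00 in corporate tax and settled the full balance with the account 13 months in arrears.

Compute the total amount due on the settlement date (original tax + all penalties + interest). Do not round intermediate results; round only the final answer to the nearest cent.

€765,147.52

Penalty, months 1–6: 6 × 0.5% × €578,210.00 = €17,346.30
Penalty, months 7–13: 7 × 1.25% × €578,210.00 = €50,593.38…
Interest: €578,210.00 × ((1 + 0.0145)^13 − 1) = €578,210.00 × 0.2058039… = €118,997.8467…
Total = €578,210.00 + €67,939.6750 + €118,997.8467… = €765,147.52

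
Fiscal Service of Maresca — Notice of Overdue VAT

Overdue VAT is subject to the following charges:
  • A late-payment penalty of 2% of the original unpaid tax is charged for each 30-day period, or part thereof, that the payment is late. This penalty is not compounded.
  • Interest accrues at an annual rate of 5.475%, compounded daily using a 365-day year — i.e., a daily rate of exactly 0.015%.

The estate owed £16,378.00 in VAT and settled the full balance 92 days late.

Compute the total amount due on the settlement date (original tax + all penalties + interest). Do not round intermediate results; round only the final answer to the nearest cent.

£17,915.81

Penalty periods: ⌈92/30⌉ = 4; penalty = 4 × 2% × £16,378.00 = £1,310.24
Interest: £16,378.00 × ((1 + 0.00015)^92 − 1) = £16,378.00 × 0.01389461… = £227.5659…
Total = £16,378.00 + £1,310.2400 + £227.5659… = £17,915.81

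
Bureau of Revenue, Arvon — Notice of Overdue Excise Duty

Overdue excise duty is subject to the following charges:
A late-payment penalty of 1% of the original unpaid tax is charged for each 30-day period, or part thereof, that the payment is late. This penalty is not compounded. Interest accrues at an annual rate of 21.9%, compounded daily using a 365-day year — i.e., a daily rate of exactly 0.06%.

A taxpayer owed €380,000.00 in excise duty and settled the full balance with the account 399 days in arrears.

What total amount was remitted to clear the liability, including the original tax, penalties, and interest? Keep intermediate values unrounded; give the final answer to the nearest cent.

Penalty periods: ⌈399/30⌉ = 14; penalty = 14 × 1% × €380,000.00 = €53,200.00
Interest: €380,000.00 × ((1 + 0.0006)^399 − 1) = €380,000.00 × 0.27039542… = €102,750.2607…
Total = €380,000.00 + €53,200.0000 + €102,750.2607… = €535,950.26

€535,950.26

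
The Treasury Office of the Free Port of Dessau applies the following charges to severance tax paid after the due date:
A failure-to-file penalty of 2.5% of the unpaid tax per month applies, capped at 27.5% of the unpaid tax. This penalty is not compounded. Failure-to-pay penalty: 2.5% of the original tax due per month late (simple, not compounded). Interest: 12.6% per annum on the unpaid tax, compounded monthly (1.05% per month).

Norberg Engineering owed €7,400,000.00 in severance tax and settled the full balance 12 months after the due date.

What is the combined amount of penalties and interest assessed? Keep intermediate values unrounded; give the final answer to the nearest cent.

€5,243,175.99

Failure-to-file: 12 × 2.5% × €7,400,000.00 = €2,220,000.00, capped at 27.5% × €7,400,000.00 = €2,035,000.00
Failure-to-pay penalty: 12 × 2.5% × €7,400,000.00 = €2,220,000.00
Interest: €7,400,000.00 × ((1 + 0.0105)^12 − 1) = €7,400,000.00 × 0.1335373… = €988,175.9947…
Penalties + interest = €4,255,000.0000 + €988,175.9947… = €5,243,175.99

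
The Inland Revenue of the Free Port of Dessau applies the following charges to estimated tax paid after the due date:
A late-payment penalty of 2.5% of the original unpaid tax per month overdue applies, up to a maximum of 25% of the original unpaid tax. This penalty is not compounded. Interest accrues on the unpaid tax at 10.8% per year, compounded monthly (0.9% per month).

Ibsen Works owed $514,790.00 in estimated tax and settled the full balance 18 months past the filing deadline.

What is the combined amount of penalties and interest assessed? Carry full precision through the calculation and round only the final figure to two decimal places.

$218,790.10

Penalty (uncapped): 18 × 2.5% × $514,790.00 = $231,655.50; cap = 25% × $514,790.00 = $128,697.50 → penalty = $128,697.50
Interest: $514,790.00 × ((1 + 0.009)^18 − 1) = $514,790.00 × 0.1750085… = $90,092.6034…
Penalties + interest = $128,697.5000 + $90,092.6034… = $218,790.10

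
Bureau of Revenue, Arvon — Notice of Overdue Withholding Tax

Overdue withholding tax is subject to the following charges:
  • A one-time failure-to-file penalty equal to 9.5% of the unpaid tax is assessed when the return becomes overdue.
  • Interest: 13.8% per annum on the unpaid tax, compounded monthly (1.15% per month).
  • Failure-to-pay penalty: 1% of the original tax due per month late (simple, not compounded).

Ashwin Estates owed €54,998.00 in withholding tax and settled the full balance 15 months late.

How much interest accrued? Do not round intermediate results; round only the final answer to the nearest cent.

Interest: €54,998.00 × ((1 + 0.0115)^15 − 1) = €54,998.00 × 0.1871027… = €10,290.2764…

€10,290.28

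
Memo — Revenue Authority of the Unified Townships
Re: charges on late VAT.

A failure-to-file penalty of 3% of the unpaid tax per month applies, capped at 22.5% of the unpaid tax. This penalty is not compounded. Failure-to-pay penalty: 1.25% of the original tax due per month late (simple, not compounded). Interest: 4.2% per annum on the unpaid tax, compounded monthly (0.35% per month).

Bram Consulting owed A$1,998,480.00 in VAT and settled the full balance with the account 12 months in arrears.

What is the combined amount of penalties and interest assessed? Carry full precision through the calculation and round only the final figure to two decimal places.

Failure-to-file: 12 × 3% × A$1,998,480.00 = A$719,452.80, capped at 22.5% × A$1,998,480.00 = A$449,658.00
Failure-to-pay penalty = 1.25% × A$1,998,480.00 × 12 mo = A$299,772.00
Interest: A$1,998,480.00 × ((1 + 0.0035)^12 − 1) = A$1,998,480.00 × 0.0428180… = A$85,570.9310…
Penalties + interest = A$749,430.0000 + A$85,570.9310… = A$835,000.93

A$835,000.93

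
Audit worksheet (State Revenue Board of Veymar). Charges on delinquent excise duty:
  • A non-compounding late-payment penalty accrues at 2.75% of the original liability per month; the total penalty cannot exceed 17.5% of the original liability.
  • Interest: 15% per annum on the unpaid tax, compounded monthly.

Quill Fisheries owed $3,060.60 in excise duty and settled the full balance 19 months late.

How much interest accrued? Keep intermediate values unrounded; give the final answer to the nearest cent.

Interest (15%/yr ÷ 12 = 1.25%/month): $3,060.60 × ((1 + 0.0125)^19 − 1) = $814.7611…

$814.76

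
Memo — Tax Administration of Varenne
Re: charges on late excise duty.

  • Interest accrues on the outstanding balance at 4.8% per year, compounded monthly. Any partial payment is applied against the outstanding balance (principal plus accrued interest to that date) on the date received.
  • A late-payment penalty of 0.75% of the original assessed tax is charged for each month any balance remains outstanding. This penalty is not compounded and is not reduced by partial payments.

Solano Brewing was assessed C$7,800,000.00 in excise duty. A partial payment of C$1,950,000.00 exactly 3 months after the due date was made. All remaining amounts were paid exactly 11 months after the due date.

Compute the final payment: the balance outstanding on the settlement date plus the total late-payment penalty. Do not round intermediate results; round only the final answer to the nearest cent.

C$6,780,366.41

Monthly rate = 4.8% ÷ 12 = 0.4%
Balance at month 3: C$7,800,000.0000 × (1 + 0.004)^3 = C$7,893,974.8992
After C$1,950,000.00 payment: C$7,893,974.8992 − C$1,950,000.00 = C$5,943,974.8992
Balance at month 11: C$5,943,974.8992 × (1 + 0.004)^8 = C$6,136,866.4068…
Penalty: 11 × 0.75% × C$7,800,000.00 = C$643,500.00
Final settlement = outstanding balance + penalty = C$6,136,866.4068… + C$643,500.00 = C$6,780,366.41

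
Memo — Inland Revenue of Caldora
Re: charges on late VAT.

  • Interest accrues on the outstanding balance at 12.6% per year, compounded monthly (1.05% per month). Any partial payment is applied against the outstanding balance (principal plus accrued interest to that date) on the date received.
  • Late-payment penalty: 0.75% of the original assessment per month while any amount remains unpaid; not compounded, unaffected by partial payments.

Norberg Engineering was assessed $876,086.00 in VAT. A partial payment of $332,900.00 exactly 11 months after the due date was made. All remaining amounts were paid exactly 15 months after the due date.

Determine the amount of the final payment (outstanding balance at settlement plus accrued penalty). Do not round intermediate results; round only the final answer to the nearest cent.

Balance at month 11: $876,086.0000 × (1 + 0.0105)^11 = $982,757.2054…
After $332,900.00 payment: $982,757.2054… − $332,900.00 = $649,857.2054…
Balance at month 15: $649,857.2054… × (1 + 0.0105)^4 = $677,584.1056…
Penalty: 15 × 0.75% × $876,086.00 = $98,559.68…
Final settlement = outstanding balance + penalty = $677,584.1056… + $98,559.68… = $776,143.78

$776,143.78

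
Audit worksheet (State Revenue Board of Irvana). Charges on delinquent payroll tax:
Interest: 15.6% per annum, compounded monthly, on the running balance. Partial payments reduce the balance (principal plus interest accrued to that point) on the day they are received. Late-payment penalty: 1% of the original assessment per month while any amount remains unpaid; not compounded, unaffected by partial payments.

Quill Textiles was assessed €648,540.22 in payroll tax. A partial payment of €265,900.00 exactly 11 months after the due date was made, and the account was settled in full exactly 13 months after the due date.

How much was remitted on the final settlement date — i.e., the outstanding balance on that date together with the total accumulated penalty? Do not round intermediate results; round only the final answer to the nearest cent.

Monthly rate = 15.6% ÷ 12 = 1.3%
Balance at month 11: €648,540.2200 × (1 + 0.013)^11 = €747,550.9772…
After €265,900.00 payment: €747,550.9772… − €265,900.00 = €481,650.9772…
Balance at month 13: €481,650.9772… × (1 + 0.013)^2 = €494,255.3016…
Penalty: 13 × 1% × €648,540.22 = €84,310.23…
Final settlement = outstanding balance + penalty = €494,255.3016… + €84,310.23… = €578,565.53

€578,565.53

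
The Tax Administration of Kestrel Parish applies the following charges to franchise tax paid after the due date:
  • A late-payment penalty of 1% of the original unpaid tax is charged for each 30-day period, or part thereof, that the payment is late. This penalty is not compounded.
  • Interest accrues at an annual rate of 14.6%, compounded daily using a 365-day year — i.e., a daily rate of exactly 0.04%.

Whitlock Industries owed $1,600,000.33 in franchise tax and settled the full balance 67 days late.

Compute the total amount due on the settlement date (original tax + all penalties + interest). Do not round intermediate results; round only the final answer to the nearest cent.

$1,691,451.30

Penalty periods: ⌈67/30⌉ = 3; penalty = 3 × 1% × $1,600,000.33 = $48,000.01…
Interest: $1,600,000.33 × ((1 + 0.0004)^67 − 1) = $1,600,000.33 × 0.02715685… = $43,450.9620…
Total = $1,600,000.33 + $48,000.0099 + $43,450.9620… = $1,691,451.30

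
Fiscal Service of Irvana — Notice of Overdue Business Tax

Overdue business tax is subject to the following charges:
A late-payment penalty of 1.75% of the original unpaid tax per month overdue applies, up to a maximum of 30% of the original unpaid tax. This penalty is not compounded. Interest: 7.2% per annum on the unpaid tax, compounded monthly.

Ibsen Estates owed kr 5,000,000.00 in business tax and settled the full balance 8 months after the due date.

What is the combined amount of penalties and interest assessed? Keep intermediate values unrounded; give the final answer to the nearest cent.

Penalty: 8 × 1.75% × kr 5,000,000.00 = kr 700,000.00 (below the 30% cap of kr 1,500,000.00)
Interest (7.2%/yr ÷ 12 = 0.6%/month): kr 5,000,000.00 × ((1 + 0.006)^8 − 1) = kr 245,100.9358…
Penalties + interest = kr 700,000.0000 + kr 245,100.9358… = kr 945,100.94

kr 945,100.94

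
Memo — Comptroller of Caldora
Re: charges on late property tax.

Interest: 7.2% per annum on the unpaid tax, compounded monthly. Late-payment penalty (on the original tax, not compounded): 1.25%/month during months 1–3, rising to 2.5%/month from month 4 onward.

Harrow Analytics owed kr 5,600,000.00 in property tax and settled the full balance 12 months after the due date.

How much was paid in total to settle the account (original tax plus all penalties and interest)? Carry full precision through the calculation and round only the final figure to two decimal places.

Penalty, months 1–3: 3 × 1.25% × kr 5,600,000.00 = kr 210,000.00
Penalty, months 4–12: 9 × 2.5% × kr 5,600,000.00 = kr 1,260,000.00
Interest (7.2%/yr ÷ 12 = 0.6%/month): kr 5,600,000.00 × ((1 + 0.006)^12 − 1) = kr 416,775.3392…
Total = kr 5,600,000.00 + kr 1,470,000.0000 + kr 416,775.3392… = kr 7,486,775.34

kr 7,486,775.34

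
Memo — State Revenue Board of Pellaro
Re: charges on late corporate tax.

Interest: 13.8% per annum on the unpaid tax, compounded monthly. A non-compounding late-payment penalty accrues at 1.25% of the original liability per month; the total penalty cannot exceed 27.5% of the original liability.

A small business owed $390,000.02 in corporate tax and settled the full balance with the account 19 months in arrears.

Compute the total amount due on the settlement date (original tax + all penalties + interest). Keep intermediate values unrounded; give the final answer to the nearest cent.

Penalty: 19 × 1.25% × $390,000.02 = $92,625.00… (below the 27.5% cap of $107,250.01…)
Interest (13.8%/yr ÷ 12 = 1.15%/month): $390,000.02 × ((1 + 0.0115)^19 − 1) = $94,636.8870…
Total = $390,000.02 + $92,625.0048… + $94,636.8870… = $577,261.91

$577,261.91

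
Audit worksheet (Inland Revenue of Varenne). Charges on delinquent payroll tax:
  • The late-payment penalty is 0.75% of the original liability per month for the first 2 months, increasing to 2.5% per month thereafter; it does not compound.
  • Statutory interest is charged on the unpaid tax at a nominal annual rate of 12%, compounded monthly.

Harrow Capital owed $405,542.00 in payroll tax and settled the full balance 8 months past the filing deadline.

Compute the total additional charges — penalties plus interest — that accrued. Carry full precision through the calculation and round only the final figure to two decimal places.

Penalty, months 1–2: 2 × 0.75% × $405,542.00 = $6,083.13
Penalty, months 3–8: 6 × 2.5% × $405,542.00 = $60,831.30
Interest (12%/yr ÷ 12 = 1%/month): $405,542.00 × ((1 + 0.01)^8 − 1) = $33,601.8741…
Penalties + interest = $66,914.4300 + $33,601.8741… = $100,516.30

$100,516.30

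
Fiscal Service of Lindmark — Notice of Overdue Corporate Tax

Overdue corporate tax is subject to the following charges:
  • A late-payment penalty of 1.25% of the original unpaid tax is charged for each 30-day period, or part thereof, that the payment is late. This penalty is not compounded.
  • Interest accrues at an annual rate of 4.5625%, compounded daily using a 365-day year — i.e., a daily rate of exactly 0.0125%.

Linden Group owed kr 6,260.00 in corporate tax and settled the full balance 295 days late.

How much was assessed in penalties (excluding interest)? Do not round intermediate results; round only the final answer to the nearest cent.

Penalty periods: ⌈295/30⌉ = 10; penalty = 10 × 1.25% × kr 6,260.00 = kr 782.50

kr 782.50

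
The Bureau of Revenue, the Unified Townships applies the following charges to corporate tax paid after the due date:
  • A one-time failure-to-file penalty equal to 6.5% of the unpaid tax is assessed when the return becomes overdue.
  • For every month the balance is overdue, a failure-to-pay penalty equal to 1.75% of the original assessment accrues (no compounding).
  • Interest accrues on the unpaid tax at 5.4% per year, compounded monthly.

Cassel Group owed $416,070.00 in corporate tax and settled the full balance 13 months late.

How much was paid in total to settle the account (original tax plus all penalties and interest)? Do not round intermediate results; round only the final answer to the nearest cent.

Failure-to-file penalty: 6.5% × $416,070.00 = $27,044.55
Failure-to-pay penalty: 13 × 1.75% × $416,070.00 = $94,655.93…
Interest (5.4%/yr ÷ 12 = 0.45%/month): $416,070.00 × ((1 + 0.0045)^13 − 1) = $25,008.2441…
Total = $416,070.00 + $121,700.4750 + $25,008.2441… = $562,778.72

$562,778.72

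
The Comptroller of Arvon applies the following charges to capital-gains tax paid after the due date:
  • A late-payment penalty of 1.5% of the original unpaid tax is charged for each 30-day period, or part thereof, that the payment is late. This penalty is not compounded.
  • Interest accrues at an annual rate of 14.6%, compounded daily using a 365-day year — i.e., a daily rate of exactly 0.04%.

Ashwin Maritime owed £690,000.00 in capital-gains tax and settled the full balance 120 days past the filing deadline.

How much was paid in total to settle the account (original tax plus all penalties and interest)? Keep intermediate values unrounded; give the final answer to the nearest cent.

£765,320.80

Penalty periods: ⌈120/30⌉ = 4; penalty = 4 × 1.5% × £690,000.00 = £41,400.00
Interest: £690,000.00 × ((1 + 0.0004)^120 − 1) = £690,000.00 × 0.04916059… = £33,920.8044…
Total = £690,000.00 + £41,400.0000 + £33,920.8044… = £765,320.80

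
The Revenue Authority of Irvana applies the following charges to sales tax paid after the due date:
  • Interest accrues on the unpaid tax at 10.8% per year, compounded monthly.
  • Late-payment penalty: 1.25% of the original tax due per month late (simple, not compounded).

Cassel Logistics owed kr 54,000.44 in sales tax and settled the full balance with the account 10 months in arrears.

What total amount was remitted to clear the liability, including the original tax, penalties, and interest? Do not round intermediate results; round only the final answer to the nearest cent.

kr 65,812.17

Late-payment penalty = 1.25% × kr 54,000.44 × 10 mo = kr 6,750.06…
Interest (10.8%/yr ÷ 12 = 0.9%/month): kr 54,000.44 × ((1 + 0.009)^10 − 1) = kr 5,061.6704…
Total = kr 54,000.44 + kr 6,750.0550 + kr 5,061.6704… = kr 65,812.17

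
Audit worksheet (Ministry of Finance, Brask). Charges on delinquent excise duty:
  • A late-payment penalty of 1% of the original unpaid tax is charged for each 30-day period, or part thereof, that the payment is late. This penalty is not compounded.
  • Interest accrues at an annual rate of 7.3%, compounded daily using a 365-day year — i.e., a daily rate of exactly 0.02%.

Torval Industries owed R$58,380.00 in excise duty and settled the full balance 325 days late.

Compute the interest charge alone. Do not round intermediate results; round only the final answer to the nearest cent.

R$3,920.34

Interest: R$58,380.00 × ((1 + 0.0002)^325 − 1) = R$58,380.00 × 0.06715209… = R$3,920.3389…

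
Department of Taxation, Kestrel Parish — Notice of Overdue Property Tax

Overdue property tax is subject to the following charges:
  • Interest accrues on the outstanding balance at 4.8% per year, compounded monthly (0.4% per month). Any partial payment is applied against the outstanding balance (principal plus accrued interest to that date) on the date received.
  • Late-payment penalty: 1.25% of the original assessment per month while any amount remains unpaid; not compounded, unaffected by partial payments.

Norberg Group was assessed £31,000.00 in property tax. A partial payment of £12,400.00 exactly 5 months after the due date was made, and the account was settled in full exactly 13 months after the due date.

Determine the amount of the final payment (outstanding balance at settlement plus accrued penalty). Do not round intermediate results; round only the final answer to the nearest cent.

£24,886.36

Balance at month 5: £31,000.0000 × (1 + 0.004)^5 = £31,624.9799…
After £12,400.00 payment: £31,624.9799… − £12,400.00 = £19,224.9799…
Balance at month 13: £19,224.9799… × (1 + 0.004)^8 = £19,848.8613…
Penalty: 13 × 1.25% × £31,000.00 = £5,037.50
Final settlement = outstanding balance + penalty = £19,848.8613… + £5,037.50 = £24,886.36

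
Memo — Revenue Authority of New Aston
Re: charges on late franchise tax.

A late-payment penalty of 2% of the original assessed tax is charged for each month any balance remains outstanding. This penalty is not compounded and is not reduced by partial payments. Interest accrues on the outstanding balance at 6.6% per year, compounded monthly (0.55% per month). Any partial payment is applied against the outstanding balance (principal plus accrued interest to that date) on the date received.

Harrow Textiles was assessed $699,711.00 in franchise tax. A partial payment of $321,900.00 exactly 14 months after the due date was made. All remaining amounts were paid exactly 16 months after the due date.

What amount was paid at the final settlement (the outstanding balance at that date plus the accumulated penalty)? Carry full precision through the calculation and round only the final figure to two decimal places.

Balance at month 14: $699,711.0000 × (1 + 0.0055)^14 = $755,557.8993…
After $321,900.00 payment: $755,557.8993… − $321,900.00 = $433,657.8993…
Balance at month 16: $433,657.8993… × (1 + 0.0055)^2 = $438,441.2544…
Penalty: 16 × 2% × $699,711.00 = $223,907.52
Final settlement = outstanding balance + penalty = $438,441.2544… + $223,907.52 = $662,348.77

$662,348.77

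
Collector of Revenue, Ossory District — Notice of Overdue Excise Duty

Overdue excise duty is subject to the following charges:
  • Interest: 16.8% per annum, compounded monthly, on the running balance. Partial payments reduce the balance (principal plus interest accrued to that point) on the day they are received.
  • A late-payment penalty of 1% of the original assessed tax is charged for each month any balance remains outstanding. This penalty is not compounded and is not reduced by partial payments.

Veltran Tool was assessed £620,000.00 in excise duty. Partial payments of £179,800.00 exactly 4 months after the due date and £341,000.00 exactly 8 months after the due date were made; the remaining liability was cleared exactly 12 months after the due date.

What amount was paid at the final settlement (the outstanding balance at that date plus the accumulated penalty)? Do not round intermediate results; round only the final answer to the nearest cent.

Monthly rate = 16.8% ÷ 12 = 1.4%
Balance at month 4: £620,000.0000 × (1 + 0.014)^4 = £655,455.9489…
After £179,800.00 payment: £655,455.9489… − £179,800.00 = £475,655.9489…
Balance at month 8: £475,655.9489… × (1 + 0.014)^4 = £502,857.2925…
After £341,000.00 payment: £502,857.2925… − £341,000.00 = £161,857.2925…
Balance at month 12: £161,857.2925… × (1 + 0.014)^4 = £171,113.4279…
Penalty: 12 × 1% × £620,000.00 = £74,400.00
Final settlement = outstanding balance + penalty = £171,113.4279… + £74,400.00 = £245,513.43

£245,513.43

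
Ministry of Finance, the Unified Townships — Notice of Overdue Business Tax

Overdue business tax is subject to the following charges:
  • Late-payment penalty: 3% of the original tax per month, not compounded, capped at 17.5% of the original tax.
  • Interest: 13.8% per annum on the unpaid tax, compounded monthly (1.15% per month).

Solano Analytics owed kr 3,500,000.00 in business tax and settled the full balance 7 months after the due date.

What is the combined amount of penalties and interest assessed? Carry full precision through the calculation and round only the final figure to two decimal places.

kr 904,158.84

Penalty (uncapped): 7 × 3% × kr 3,500,000.00 = kr 735,000.00; cap = 17.5% × kr 3,500,000.00 = kr 612,500.00 → penalty = kr 612,500.00
Interest: kr 3,500,000.00 × ((1 + 0.0115)^7 − 1) = kr 3,500,000.00 × 0.0833311… = kr 291,658.8396…
Penalties + interest = kr 612,500.0000 + kr 291,658.8396… = kr 904,158.84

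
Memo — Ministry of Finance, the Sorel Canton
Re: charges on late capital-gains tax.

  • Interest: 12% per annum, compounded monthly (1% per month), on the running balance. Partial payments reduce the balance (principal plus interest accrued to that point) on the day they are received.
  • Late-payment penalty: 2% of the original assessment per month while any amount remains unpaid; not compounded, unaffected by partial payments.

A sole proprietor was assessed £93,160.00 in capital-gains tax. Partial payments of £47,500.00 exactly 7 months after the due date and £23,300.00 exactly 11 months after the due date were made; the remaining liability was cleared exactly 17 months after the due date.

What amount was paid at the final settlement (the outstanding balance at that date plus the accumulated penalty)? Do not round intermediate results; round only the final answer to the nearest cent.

£64,801.23

Balance at month 7: £93,160.0000 × (1 + 0.01)^7 = £99,880.1294…
After £47,500.00 payment: £99,880.1294… − £47,500.00 = £52,380.1294…
Balance at month 11: £52,380.1294… × (1 + 0.01)^4 = £54,506.9727…
After £23,300.00 payment: £54,506.9727… − £23,300.00 = £31,206.9727…
Balance at month 17: £31,206.9727… × (1 + 0.01)^6 = £33,126.8304…
Penalty: 17 × 2% × £93,160.00 = £31,674.40
Final settlement = outstanding balance + penalty = £33,126.8304… + £31,674.40 = £64,801.23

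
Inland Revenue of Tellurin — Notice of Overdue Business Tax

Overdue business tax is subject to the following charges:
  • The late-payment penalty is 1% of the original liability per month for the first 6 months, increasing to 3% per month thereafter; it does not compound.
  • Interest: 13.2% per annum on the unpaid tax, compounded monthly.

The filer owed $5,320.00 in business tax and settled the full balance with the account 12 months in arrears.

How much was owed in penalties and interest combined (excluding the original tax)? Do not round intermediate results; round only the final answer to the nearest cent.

Penalty, months 1–6: 6 × 1% × $5,320.00 = $319.20
Penalty, months 7–12: 6 × 3% × $5,320.00 = $957.60
Interest (13.2%/yr ÷ 12 = 1.1%/month): $5,320.00 × ((1 + 0.011)^12 − 1) = $746.3226…
Penalties + interest = $1,276.8000 + $746.3226… = $2,023.12

$2,023.12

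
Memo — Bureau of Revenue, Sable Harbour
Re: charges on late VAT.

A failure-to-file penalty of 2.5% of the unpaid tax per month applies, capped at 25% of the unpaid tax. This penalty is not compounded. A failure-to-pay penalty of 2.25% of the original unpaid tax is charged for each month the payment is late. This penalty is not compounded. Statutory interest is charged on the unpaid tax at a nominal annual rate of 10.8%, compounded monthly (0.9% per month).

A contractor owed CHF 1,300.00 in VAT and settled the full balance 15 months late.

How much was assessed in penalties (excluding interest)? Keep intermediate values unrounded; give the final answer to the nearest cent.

Failure-to-file: 15 × 2.5% × CHF 1,300.00 = CHF 487.50, capped at 25% × CHF 1,300.00 = CHF 325.00
Failure-to-pay penalty = 2.25% × CHF 1,300.00 × 15 mo = CHF 438.75
Total penalty = CHF 325.00 + CHF 438.75 = CHF 763.75

CHF 763.75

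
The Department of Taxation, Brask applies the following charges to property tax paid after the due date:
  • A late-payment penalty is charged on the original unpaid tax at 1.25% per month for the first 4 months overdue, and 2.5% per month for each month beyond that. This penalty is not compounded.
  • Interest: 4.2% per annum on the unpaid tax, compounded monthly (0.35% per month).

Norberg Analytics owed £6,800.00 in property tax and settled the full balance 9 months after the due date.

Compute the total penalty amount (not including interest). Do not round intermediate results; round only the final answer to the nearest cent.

£1,190.00

Penalty, months 1–4: 4 × 1.25% × £6,800.00 = £340.00
Penalty, months 5–9: 5 × 2.5% × £6,800.00 = £850.00
Total penalty = £340.00 + £850.00 = £1,190.00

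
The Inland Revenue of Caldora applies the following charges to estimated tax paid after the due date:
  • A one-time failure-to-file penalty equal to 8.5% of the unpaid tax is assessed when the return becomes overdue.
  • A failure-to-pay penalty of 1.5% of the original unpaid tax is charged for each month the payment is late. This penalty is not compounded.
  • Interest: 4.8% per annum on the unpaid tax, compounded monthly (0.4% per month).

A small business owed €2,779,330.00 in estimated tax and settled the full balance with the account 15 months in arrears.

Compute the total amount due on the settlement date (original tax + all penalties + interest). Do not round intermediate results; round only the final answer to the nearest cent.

Failure-to-file penalty: 8.5% × €2,779,330.00 = €236,243.05
Failure-to-pay penalty = 1.5% × €2,779,330.00 × 15 mo = €625,349.25
Interest: €2,779,330.00 × ((1 + 0.004)^15 − 1) = €2,779,330.00 × 0.0617095… = €171,510.9883…
Total = €2,779,330.00 + €861,592.3000 + €171,510.9883… = €3,812,433.29

€3,812,433.29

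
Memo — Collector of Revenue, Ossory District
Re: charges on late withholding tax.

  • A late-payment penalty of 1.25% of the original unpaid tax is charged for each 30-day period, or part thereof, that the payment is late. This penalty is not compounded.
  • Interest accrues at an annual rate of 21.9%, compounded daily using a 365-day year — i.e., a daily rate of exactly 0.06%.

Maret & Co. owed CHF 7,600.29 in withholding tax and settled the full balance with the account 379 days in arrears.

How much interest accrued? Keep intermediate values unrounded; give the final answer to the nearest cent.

CHF 1,939.95

Interest: CHF 7,600.29 × ((1 + 0.0006)^379 − 1) = CHF 7,600.29 × 0.25524630… = CHF 1,939.9459…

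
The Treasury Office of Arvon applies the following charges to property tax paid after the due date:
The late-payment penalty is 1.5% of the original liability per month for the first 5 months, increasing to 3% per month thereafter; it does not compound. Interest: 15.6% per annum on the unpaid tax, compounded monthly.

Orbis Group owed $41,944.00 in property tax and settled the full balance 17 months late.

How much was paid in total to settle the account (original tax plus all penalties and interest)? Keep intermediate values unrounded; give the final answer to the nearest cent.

$70,488.92

Penalty, months 1–5: 5 × 1.5% × $41,944.00 = $3,145.80
Penalty, months 6–17: 12 × 3% × $41,944.00 = $15,099.84
Interest (15.6%/yr ÷ 12 = 1.3%/month): $41,944.00 × ((1 + 0.013)^17 − 1) = $10,299.2776…
Total = $41,944.00 + $18,245.6400 + $10,299.2776… = $70,488.92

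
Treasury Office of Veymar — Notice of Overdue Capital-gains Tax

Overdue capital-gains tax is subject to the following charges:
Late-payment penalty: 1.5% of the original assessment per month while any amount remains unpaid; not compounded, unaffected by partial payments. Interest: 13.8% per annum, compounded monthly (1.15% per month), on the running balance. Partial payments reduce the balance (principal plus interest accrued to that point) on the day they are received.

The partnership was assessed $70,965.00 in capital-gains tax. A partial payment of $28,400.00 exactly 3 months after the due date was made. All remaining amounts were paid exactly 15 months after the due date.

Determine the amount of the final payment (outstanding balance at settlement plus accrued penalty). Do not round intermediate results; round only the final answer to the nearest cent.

Balance at month 3: $70,965.0000 × (1 + 0.0115)^3 = $73,441.5558…
After $28,400.00 payment: $73,441.5558… − $28,400.00 = $45,041.5558…
Balance at month 15: $45,041.5558… × (1 + 0.0115)^12 = $51,665.9035…
Penalty: 15 × 1.5% × $70,965.00 = $15,967.13…
Final settlement = outstanding balance + penalty = $51,665.9035… + $15,967.13… = $67,633.03

$67,633.03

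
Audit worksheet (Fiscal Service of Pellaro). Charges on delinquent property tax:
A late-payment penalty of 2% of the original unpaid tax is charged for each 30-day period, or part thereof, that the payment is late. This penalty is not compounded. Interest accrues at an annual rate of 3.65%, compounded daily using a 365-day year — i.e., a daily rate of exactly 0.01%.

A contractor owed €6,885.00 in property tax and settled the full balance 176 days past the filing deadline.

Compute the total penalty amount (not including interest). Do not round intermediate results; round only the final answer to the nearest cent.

Penalty periods: ⌈176/30⌉ = 6; penalty = 6 × 2% × €6,885.00 = €826.20

€826.20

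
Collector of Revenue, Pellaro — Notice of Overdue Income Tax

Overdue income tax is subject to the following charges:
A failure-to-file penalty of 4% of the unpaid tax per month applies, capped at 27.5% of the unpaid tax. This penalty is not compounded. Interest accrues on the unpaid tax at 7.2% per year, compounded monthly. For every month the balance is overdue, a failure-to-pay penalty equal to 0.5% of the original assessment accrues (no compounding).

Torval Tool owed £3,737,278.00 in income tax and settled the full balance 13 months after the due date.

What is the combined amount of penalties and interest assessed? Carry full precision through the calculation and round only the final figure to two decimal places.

Failure-to-file: 13 × 4% × £3,737,278.00 = £1,943,384.56, capped at 27.5% × £3,737,278.00 = £1,027,751.45
Failure-to-pay penalty = 0.5% × £3,737,278.00 × 13 mo = £242,923.07
Interest (7.2%/yr ÷ 12 = 0.6%/month): £3,737,278.00 × ((1 + 0.006)^13 − 1) = £302,236.3355…
Penalties + interest = £1,270,674.5200 + £302,236.3355… = £1,572,910.86

£1,572,910.86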